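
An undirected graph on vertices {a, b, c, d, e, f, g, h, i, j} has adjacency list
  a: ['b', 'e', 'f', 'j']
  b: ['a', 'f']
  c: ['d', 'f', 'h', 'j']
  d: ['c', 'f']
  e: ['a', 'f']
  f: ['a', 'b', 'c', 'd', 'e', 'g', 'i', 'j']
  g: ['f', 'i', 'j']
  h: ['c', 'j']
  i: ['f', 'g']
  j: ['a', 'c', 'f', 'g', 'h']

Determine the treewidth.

2

A width-2 tree decomposition is:
Bags: B1 = {a, f, j}  B2 = {f, g, j}  B3 = {a, b, f}  B4 = {c, f, j}  B5 = {f, g, i}  B6 = {c, h, j}  B7 = {a, e, f}  B8 = {c, d, f}
Tree: B1–B2, B1–B3, B2–B4, B2–B5, B4–B6, B3–B7, B4–B8
The largest bag has 3 vertices, giving width 2; this decomposition certifies tw(G) ≤ 2. On the other hand G contains the 3-clique {c, h, j}. A clique must lie in a single bag of any decomposition, so no decomposition can have width below 2. The upper and lower bounds meet at 2, so that is the treewidth.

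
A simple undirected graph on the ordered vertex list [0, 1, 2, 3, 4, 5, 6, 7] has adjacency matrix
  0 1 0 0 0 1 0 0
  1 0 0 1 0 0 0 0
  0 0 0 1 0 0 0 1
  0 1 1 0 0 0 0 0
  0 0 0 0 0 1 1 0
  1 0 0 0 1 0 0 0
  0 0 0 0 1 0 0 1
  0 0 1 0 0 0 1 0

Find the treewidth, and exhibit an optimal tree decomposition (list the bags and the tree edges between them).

Treewidth 2.
One such decomposition:
Bags: B1 = {1, 2, 3}  B2 = {0, 1, 2}  B3 = {0, 2, 5}  B4 = {2, 4, 5}  B5 = {2, 4, 6}  B6 = {2, 6, 7}
Tree: B1–B2, B2–B3, B3–B4, B4–B5, B5–B6

The largest bag has 3 vertices, giving width 2; this decomposition certifies tw(G) ≤ 2. The edges 2–3–1–0–5–4–6–7–2 form a cycle, so G is not a tree and its treewidth is at least 2. The upper and lower bounds meet at 2, so that is the treewidth.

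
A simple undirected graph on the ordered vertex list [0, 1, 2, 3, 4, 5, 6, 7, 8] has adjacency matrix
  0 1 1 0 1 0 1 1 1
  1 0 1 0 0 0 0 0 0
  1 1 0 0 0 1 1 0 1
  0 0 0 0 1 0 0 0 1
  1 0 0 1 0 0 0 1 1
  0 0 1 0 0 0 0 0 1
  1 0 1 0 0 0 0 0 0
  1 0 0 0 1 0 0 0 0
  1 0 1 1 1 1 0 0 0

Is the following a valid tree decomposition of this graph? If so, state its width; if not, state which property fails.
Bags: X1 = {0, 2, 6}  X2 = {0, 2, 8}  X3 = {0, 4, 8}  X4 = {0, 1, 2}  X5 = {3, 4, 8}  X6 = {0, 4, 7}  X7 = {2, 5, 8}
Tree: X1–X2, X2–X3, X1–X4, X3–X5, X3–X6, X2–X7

Vertex coverage: the bags together contain {0, 1, 2, 3, 4, 5, 6, 7, 8}, the full vertex set. Edge coverage: each edge of G has both endpoints in at least one bag. Running intersection: for every vertex, the bags containing it form a connected subtree. All three properties hold, so this is a valid tree decomposition of width max|bag| − 1 = 2, and hence tw(G) ≤ 2.

Yes; width 2.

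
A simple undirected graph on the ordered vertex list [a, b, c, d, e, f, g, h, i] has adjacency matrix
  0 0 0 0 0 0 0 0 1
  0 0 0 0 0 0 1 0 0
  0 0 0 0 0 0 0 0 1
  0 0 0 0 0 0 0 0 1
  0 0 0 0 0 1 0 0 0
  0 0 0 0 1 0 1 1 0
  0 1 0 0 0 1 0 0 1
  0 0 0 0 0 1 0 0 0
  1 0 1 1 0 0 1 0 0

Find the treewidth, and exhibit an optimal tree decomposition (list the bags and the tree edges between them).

Each bag holds 2 vertices, so the decomposition has width 1, which upper-bounds the treewidth. G has an edge, so its treewidth is at least 1. Therefore the treewidth is 1.

Treewidth 1.
Bags: B1 = {f, g}  B2 = {g, i}  B3 = {a, i}  B4 = {e, f}  B5 = {c, i}  B6 = {f, h}  B7 = {b, g}  B8 = {d, i}
Tree: B1–B2, B2–B3, B1–B4, B3–B5, B4–B6, B2–B7, B3–B8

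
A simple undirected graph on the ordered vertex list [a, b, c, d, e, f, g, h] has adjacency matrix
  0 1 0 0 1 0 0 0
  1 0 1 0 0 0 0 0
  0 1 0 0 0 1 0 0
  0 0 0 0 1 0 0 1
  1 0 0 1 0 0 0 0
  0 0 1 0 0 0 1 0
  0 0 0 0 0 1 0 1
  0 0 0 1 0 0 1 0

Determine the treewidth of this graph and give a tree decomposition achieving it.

Each bag holds 3 vertices, so the decomposition has width 2, which upper-bounds the treewidth. The edges g–f–c–b–a–e–d–h–g form a cycle, so G is not a tree and its treewidth is at least 2. Hence tw(G) = 2 exactly.

Treewidth 2.
One optimal decomposition is:
Bags: B1 = {c, f, g}  B2 = {b, c, g}  B3 = {a, b, g}  B4 = {a, e, g}  B5 = {d, e, g}  B6 = {d, g, h}
Tree: B1–B2, B2–B3, B3–B4, B4–B5, B5–B6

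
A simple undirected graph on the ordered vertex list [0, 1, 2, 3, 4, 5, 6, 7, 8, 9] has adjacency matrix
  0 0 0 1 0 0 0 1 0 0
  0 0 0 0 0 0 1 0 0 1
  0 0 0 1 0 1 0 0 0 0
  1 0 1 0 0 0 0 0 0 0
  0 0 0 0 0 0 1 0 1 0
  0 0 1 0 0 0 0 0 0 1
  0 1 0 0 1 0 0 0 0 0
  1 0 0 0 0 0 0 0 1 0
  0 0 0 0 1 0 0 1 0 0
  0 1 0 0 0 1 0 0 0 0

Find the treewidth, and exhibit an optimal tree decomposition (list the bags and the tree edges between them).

Every bag has size at most 3, so the width is 3 − 1 = 2 and tw(G) ≤ 2. For the lower bound, G contains the cycle 1–9–5–2–3–0–7–8–4–6–1, so G is not a forest; only forests have treewidth ≤ 1, hence tw(G) ≥ 2. Hence tw(G) = 2 exactly.

Treewidth 2.
One such decomposition:
Bags: B1 = {1, 5, 9}  B2 = {1, 2, 5}  B3 = {1, 2, 3}  B4 = {0, 1, 3}  B5 = {0, 1, 7}  B6 = {1, 7, 8}  B7 = {1, 4, 8}  B8 = {1, 4, 6}
Tree: B1–B2, B2–B3, B3–B4, B4–B5, B5–B6, B6–B7, B7–B8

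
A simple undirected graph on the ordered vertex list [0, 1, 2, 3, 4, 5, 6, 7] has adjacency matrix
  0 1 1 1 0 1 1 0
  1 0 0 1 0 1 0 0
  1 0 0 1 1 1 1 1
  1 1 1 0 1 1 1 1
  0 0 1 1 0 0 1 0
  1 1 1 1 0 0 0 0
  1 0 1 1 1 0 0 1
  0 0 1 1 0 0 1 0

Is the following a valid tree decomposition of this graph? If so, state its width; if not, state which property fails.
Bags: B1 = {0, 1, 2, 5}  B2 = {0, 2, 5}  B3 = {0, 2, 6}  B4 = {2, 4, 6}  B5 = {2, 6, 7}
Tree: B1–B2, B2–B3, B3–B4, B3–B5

A tree decomposition must satisfy three properties: every vertex lies in some bag; for every edge, both endpoints lie together in some bag; and for every vertex, the bags containing it form a connected subtree. Here vertex 3 appears in no bag, so the decomposition is invalid.

No — vertex 3 appears in no bag.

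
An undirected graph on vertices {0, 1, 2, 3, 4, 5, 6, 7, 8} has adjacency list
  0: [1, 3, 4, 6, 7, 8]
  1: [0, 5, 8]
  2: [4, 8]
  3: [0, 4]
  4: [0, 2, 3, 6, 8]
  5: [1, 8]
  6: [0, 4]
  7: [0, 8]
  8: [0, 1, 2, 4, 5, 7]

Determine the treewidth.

2

A width-2 tree decomposition is:
Bags: B1 = {0, 1, 8}  B2 = {1, 5, 8}  B3 = {0, 4, 8}  B4 = {0, 3, 4}  B5 = {2, 4, 8}  B6 = {0, 4, 6}  B7 = {0, 7, 8}
Tree: B1–B2, B1–B3, B3–B4, B3–B5, B3–B6, B3–B7
The largest bag has 3 vertices, giving width 2; this decomposition certifies tw(G) ≤ 2. For the lower bound, the 3 vertices {0, 1, 8} are pairwise adjacent, and any tree decomposition puts a clique entirely inside one bag — forcing width ≥ 2. Hence tw(G) = 2 exactly.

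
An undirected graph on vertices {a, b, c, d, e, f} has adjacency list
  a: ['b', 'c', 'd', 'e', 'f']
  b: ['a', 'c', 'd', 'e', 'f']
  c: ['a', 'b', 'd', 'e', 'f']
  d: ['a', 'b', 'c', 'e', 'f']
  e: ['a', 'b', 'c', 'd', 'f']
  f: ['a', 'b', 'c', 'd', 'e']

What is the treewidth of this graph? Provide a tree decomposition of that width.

Treewidth 5.
Bags: B1 = {a, b, c, d, e, f}
Tree: (single bag)

A single bag containing all 6 vertices is trivially a valid decomposition of width 5. For the lower bound, the 6 vertices {a, b, c, d, e, f} are pairwise adjacent, and any tree decomposition puts a clique entirely inside one bag — forcing width ≥ 5. Therefore the treewidth is 5.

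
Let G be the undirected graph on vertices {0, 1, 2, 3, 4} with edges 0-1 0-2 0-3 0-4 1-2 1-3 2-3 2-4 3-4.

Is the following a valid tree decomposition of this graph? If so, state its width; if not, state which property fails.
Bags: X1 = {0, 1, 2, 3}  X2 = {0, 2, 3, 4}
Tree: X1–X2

Yes; width 3.

Checking the three conditions: (i) the bags cover all of {0, 1, 2, 3, 4}; (ii) for each edge, some bag contains both endpoints; (iii) the bags containing any fixed vertex form a subtree. All hold, so the decomposition is valid with width 4 − 1 = 3.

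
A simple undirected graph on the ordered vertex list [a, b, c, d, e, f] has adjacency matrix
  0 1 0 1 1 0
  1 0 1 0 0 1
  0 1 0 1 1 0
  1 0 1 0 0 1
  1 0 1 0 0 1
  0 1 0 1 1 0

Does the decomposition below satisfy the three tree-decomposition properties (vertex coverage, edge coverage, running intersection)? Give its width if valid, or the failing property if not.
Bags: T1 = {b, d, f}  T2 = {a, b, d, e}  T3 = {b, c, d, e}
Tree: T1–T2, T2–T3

A tree decomposition must satisfy three properties: every vertex lies in some bag; for every edge, both endpoints lie together in some bag; and for every vertex, the bags containing it form a connected subtree. Here edge (e,f) lies in no bag, so the decomposition is invalid.

No — edge (e,f) lies in no bag.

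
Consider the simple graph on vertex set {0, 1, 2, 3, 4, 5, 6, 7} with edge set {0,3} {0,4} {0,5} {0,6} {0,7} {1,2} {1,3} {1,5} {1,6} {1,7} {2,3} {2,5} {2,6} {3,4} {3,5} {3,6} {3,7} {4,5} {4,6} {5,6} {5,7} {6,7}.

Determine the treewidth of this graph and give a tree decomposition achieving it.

Treewidth 4.
Bags: B1 = {1, 3, 5, 6, 7}  B2 = {1, 2, 3, 5, 6}  B3 = {0, 3, 5, 6, 7}  B4 = {0, 3, 4, 5, 6}
Tree: B1–B2, B1–B3, B3–B4

Every bag has size at most 5, so the width is 5 − 1 = 4 and tw(G) ≤ 4. On the other hand G contains the 5-clique {0, 3, 4, 5, 6}. A clique must lie in a single bag of any decomposition, so no decomposition can have width below 4. Therefore the treewidth is 4.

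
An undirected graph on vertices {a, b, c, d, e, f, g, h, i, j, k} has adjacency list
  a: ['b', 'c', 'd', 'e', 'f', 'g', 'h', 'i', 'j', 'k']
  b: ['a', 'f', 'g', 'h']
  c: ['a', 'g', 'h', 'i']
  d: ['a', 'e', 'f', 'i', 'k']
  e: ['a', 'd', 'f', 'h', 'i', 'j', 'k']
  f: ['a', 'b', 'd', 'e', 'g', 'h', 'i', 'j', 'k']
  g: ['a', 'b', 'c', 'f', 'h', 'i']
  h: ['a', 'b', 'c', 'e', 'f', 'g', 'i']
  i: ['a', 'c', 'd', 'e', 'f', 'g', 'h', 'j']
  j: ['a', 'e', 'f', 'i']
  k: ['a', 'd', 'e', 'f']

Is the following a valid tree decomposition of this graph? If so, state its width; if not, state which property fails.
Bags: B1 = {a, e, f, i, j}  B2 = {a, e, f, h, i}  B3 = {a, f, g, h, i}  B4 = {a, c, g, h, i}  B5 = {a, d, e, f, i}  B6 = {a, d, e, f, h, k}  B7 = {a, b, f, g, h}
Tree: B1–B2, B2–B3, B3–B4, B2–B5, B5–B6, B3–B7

A tree decomposition must satisfy three properties: every vertex lies in some bag; for every edge, both endpoints lie together in some bag; and for every vertex, the bags containing it form a connected subtree. Here bags containing vertex h are not connected in the tree, so the decomposition is invalid.

No — bags containing vertex h are not connected in the tree.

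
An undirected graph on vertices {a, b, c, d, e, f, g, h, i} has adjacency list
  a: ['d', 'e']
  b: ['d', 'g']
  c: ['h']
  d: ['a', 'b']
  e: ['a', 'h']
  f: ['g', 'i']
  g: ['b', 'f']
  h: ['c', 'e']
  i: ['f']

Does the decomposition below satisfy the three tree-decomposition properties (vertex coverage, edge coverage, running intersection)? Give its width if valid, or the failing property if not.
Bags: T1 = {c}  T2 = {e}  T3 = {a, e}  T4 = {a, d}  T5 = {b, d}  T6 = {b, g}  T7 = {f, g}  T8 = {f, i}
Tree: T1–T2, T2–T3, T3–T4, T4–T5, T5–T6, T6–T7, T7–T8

No — vertex h appears in no bag.

A tree decomposition must satisfy three properties: every vertex lies in some bag; for every edge, both endpoints lie together in some bag; and for every vertex, the bags containing it form a connected subtree. Here vertex h appears in no bag, so the decomposition is invalid.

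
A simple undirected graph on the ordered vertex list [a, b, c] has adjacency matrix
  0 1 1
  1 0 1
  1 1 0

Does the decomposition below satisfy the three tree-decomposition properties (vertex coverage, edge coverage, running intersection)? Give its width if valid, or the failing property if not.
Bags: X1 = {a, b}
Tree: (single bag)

No — vertex c appears in no bag.

A tree decomposition must satisfy three properties: every vertex lies in some bag; for every edge, both endpoints lie together in some bag; and for every vertex, the bags containing it form a connected subtree. Here vertex c appears in no bag, so the decomposition is invalid.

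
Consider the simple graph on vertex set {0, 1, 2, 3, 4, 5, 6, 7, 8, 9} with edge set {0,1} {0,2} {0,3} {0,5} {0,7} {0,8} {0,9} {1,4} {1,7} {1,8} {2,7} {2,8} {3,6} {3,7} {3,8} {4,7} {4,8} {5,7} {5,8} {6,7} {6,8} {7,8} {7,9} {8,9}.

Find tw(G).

3

A width-3 tree decomposition is:
Bags: B1 = {0, 5, 7, 8}  B2 = {0, 1, 7, 8}  B3 = {0, 7, 8, 9}  B4 = {0, 3, 7, 8}  B5 = {3, 6, 7, 8}  B6 = {1, 4, 7, 8}  B7 = {0, 2, 7, 8}
Tree: B1–B2, B1–B3, B3–B4, B4–B5, B2–B6, B3–B7
Every bag has size at most 4, so the width is 4 − 1 = 3 and tw(G) ≤ 3. For the lower bound, the 4 vertices {0, 1, 7, 8} are pairwise adjacent, and any tree decomposition puts a clique entirely inside one bag — forcing width ≥ 3. Combining the bounds, tw(G) = 3.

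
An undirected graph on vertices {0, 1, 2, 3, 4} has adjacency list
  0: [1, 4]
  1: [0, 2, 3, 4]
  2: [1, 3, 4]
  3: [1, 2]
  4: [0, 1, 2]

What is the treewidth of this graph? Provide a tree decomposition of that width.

Treewidth 2.
One optimal decomposition is:
Bags: B1 = {0, 1, 4}  B2 = {1, 2, 4}  B3 = {1, 2, 3}
Tree: B1–B2, B2–B3

Each bag holds 3 vertices, so the decomposition has width 2, which upper-bounds the treewidth. On the other hand G contains the 3-clique {0, 1, 4}. A clique must lie in a single bag of any decomposition, so no decomposition can have width below 2. Therefore the treewidth is 2.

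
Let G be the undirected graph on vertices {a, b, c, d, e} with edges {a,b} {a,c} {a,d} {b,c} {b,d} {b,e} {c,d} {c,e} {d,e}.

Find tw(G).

3

A width-3 tree decomposition is:
Bags: B1 = {a, b, c, d}  B2 = {b, c, d, e}
Tree: B1–B2
Every bag has size at most 4, so the width is 4 − 1 = 3 and tw(G) ≤ 3. On the other hand G contains the 4-clique {b, c, d, e}. A clique must lie in a single bag of any decomposition, so no decomposition can have width below 3. The upper and lower bounds meet at 3, so that is the treewidth.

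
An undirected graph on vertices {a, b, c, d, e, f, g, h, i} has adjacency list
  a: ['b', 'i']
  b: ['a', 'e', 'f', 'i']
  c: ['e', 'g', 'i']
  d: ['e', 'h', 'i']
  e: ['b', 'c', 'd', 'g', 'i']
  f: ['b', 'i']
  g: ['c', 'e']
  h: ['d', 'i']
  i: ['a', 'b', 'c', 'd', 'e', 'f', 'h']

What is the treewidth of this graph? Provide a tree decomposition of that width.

Every bag has size at most 3, so the width is 3 − 1 = 2 and tw(G) ≤ 2. On the other hand G contains the 3-clique {c, e, g}. A clique must lie in a single bag of any decomposition, so no decomposition can have width below 2. Therefore the treewidth is 2.

Treewidth 2.
Bags: B1 = {d, e, i}  B2 = {c, e, i}  B3 = {b, e, i}  B4 = {d, h, i}  B5 = {b, f, i}  B6 = {a, b, i}  B7 = {c, e, g}
Tree: B1–B2, B2–B3, B1–B4, B3–B5, B3–B6, B2–B7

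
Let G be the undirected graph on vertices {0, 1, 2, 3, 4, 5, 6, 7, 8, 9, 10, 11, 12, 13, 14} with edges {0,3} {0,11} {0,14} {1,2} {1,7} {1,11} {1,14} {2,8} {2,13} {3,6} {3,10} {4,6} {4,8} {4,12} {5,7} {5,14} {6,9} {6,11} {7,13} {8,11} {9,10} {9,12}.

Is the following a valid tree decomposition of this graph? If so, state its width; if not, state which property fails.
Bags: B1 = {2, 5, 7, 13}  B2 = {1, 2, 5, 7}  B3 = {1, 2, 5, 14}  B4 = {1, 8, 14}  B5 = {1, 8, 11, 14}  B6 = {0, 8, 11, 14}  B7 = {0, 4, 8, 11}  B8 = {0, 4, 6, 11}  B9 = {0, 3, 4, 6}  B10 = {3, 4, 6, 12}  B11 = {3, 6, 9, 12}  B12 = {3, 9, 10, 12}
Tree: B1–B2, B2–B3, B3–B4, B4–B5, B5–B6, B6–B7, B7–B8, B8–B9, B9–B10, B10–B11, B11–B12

No — edge (2,8) lies in no bag.

A tree decomposition must satisfy three properties: every vertex lies in some bag; for every edge, both endpoints lie together in some bag; and for every vertex, the bags containing it form a connected subtree. Here edge (2,8) lies in no bag, so the decomposition is invalid.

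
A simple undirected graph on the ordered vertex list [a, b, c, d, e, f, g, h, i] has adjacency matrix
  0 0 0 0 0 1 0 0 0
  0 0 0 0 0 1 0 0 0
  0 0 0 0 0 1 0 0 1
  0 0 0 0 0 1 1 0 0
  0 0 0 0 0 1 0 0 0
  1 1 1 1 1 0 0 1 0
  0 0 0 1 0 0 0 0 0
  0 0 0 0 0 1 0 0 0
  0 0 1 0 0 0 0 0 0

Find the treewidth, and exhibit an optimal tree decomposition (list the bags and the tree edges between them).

Every bag has size at most 2, so the width is 2 − 1 = 1 and tw(G) ≤ 1. Any graph with an edge has treewidth ≥ 1, and G has the edge c–f. Combining the bounds, tw(G) = 1.

Treewidth 1.
One such decomposition:
Bags: B1 = {c, f}  B2 = {d, f}  B3 = {a, f}  B4 = {c, i}  B5 = {f, h}  B6 = {d, g}  B7 = {b, f}  B8 = {e, f}
Tree: B1–B2, B2–B3, B1–B4, B2–B5, B2–B6, B3–B7, B2–B8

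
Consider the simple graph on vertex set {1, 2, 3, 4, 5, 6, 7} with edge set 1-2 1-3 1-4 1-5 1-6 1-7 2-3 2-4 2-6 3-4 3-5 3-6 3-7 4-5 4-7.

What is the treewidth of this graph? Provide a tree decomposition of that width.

Each bag holds 4 vertices, so the decomposition has width 3, which upper-bounds the treewidth. Conversely, {1, 2, 3, 4} is a clique of size 4, and the vertices of any clique must share a bag in every tree decomposition; so some bag has ≥ 4 vertices and tw(G) ≥ 3. Therefore the treewidth is 3.

Treewidth 3.
One such decomposition:
Bags: B1 = {1, 2, 3, 4}  B2 = {1, 3, 4, 5}  B3 = {1, 2, 3, 6}  B4 = {1, 3, 4, 7}
Tree: B1–B2, B1–B3, B1–B4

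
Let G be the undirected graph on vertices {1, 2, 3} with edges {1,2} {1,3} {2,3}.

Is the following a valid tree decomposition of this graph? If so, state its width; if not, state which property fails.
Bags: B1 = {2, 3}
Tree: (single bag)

No — vertex 1 appears in no bag.

A tree decomposition must satisfy three properties: every vertex lies in some bag; for every edge, both endpoints lie together in some bag; and for every vertex, the bags containing it form a connected subtree. Here vertex 1 appears in no bag, so the decomposition is invalid.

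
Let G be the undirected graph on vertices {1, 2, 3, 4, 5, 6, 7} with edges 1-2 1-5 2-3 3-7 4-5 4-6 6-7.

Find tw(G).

A width-2 tree decomposition is:
Bags: B1 = {1, 2, 3}  B2 = {1, 3, 5}  B3 = {3, 4, 5}  B4 = {3, 4, 6}  B5 = {3, 6, 7}
Tree: B1–B2, B2–B3, B3–B4, B4–B5
The largest bag has 3 vertices, giving width 2; this decomposition certifies tw(G) ≤ 2. For the lower bound, G contains the cycle 3–2–1–5–4–6–7–3, so G is not a forest; only forests have treewidth ≤ 1, hence tw(G) ≥ 2. Combining the bounds, tw(G) = 2.

2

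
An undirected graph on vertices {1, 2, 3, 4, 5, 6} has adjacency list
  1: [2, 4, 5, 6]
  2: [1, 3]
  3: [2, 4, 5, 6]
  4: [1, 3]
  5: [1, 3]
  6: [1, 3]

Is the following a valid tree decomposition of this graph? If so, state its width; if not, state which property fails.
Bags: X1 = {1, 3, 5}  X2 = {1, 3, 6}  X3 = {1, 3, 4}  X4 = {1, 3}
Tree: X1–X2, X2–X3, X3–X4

A tree decomposition must satisfy three properties: every vertex lies in some bag; for every edge, both endpoints lie together in some bag; and for every vertex, the bags containing it form a connected subtree. Here vertex 2 appears in no bag, so the decomposition is invalid.

No — vertex 2 appears in no bag.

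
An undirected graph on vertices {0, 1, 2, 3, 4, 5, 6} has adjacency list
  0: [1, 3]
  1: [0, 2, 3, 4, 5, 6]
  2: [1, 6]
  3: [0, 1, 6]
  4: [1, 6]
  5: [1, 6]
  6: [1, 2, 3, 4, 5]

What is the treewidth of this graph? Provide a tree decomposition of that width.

Every bag has size at most 3, so the width is 3 − 1 = 2 and tw(G) ≤ 2. For the lower bound, the 3 vertices {0, 1, 3} are pairwise adjacent, and any tree decomposition puts a clique entirely inside one bag — forcing width ≥ 2. Combining the bounds, tw(G) = 2.

Treewidth 2.
Bags: B1 = {1, 5, 6}  B2 = {1, 4, 6}  B3 = {1, 3, 6}  B4 = {0, 1, 3}  B5 = {1, 2, 6}
Tree: B1–B2, B1–B3, B3–B4, B2–B5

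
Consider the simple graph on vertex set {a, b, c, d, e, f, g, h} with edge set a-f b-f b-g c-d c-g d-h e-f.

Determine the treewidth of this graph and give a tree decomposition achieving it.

Each bag holds 2 vertices, so the decomposition has width 1, which upper-bounds the treewidth. Any graph with an edge has treewidth ≥ 1, and G has the edge b–g. Therefore the treewidth is 1.

Treewidth 1.
Bags: B1 = {b, g}  B2 = {c, g}  B3 = {c, d}  B4 = {b, f}  B5 = {d, h}  B6 = {a, f}  B7 = {e, f}
Tree: B1–B2, B2–B3, B1–B4, B3–B5, B4–B6, B4–B7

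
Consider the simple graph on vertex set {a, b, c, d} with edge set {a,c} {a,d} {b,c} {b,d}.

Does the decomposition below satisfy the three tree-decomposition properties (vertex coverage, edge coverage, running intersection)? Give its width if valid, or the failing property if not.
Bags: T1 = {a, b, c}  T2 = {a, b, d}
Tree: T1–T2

Every vertex of G appears in some bag (union = {a, b, c, d}); every edge is covered by a bag; and for each vertex v the set of bags containing v is connected in the bag tree. The decomposition is therefore valid. The largest bag has 3 vertices, so the width is 2.

Yes; width 2.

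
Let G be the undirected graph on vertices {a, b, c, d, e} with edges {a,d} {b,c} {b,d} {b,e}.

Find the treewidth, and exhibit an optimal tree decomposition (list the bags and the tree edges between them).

Each bag holds 2 vertices, so the decomposition has width 1, which upper-bounds the treewidth. Since G has at least one edge (e.g. d–b), it is not an edgeless graph, so tw(G) ≥ 1. Therefore the treewidth is 1.

Treewidth 1.
Bags: B1 = {b, d}  B2 = {a, d}  B3 = {b, c}  B4 = {b, e}
Tree: B1–B2, B1–B3, B3–B4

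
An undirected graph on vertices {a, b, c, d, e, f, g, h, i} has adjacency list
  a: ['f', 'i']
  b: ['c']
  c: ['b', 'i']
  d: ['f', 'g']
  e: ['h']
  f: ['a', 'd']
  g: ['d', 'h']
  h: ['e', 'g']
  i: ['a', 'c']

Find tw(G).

A width-1 tree decomposition is:
Bags: B1 = {e, h}  B2 = {g, h}  B3 = {d, g}  B4 = {d, f}  B5 = {a, f}  B6 = {a, i}  B7 = {c, i}  B8 = {b, c}
Tree: B1–B2, B2–B3, B3–B4, B4–B5, B5–B6, B6–B7, B7–B8
Each bag holds 2 vertices, so the decomposition has width 1, which upper-bounds the treewidth. Since G has at least one edge (e.g. e–h), it is not an edgeless graph, so tw(G) ≥ 1. The upper and lower bounds meet at 1, so that is the treewidth.

1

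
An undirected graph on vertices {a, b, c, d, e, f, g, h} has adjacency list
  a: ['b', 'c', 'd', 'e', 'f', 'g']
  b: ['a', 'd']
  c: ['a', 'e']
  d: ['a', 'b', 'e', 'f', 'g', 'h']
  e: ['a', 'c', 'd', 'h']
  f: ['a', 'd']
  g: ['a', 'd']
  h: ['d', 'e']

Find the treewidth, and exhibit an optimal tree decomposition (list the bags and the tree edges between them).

Treewidth 2.
One optimal decomposition is:
Bags: B1 = {a, d, e}  B2 = {a, b, d}  B3 = {d, e, h}  B4 = {a, d, f}  B5 = {a, c, e}  B6 = {a, d, g}
Tree: B1–B2, B1–B3, B2–B4, B1–B5, B1–B6

Every bag has size at most 3, so the width is 3 − 1 = 2 and tw(G) ≤ 2. On the other hand G contains the 3-clique {d, e, h}. A clique must lie in a single bag of any decomposition, so no decomposition can have width below 2. Therefore the treewidth is 2.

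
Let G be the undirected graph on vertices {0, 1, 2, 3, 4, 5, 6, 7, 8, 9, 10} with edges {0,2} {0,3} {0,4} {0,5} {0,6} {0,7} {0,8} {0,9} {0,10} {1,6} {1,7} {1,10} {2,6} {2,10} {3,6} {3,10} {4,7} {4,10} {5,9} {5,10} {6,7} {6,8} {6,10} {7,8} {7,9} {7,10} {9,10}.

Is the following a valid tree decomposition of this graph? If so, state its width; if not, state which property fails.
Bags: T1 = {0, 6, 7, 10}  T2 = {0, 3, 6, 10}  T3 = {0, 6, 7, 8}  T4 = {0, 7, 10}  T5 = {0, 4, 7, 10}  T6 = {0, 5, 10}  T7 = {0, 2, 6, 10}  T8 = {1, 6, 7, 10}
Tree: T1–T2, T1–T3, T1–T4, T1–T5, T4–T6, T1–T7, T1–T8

A tree decomposition must satisfy three properties: every vertex lies in some bag; for every edge, both endpoints lie together in some bag; and for every vertex, the bags containing it form a connected subtree. Here vertex 9 appears in no bag, so the decomposition is invalid.

No — vertex 9 appears in no bag.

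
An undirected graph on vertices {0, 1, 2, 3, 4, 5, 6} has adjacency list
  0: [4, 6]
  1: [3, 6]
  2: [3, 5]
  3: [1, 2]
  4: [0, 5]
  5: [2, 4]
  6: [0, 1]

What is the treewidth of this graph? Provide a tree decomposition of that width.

Each bag holds 3 vertices, so the decomposition has width 2, which upper-bounds the treewidth. The edges 3–2–5–4–0–6–1–3 form a cycle, so G is not a tree and its treewidth is at least 2. The upper and lower bounds meet at 2, so that is the treewidth.

Treewidth 2.
One optimal decomposition is:
Bags: B1 = {2, 3, 5}  B2 = {3, 4, 5}  B3 = {0, 3, 4}  B4 = {0, 3, 6}  B5 = {1, 3, 6}
Tree: B1–B2, B2–B3, B3–B4, B4–B5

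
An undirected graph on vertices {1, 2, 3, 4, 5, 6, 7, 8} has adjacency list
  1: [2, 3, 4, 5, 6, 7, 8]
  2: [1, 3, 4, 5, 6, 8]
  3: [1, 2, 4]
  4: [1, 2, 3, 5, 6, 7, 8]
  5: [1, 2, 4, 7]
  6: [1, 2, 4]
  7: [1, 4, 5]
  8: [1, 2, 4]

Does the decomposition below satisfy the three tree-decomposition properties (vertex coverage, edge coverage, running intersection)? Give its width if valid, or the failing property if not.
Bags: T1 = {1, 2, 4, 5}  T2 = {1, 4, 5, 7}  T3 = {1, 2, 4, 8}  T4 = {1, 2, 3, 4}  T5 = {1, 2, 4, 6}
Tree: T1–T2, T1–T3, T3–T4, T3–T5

Yes; width 3.

Vertex coverage: the bags together contain {1, 2, 3, 4, 5, 6, 7, 8}, the full vertex set. Edge coverage: each edge of G has both endpoints in at least one bag. Running intersection: for every vertex, the bags containing it form a connected subtree. All three properties hold, so this is a valid tree decomposition of width max|bag| − 1 = 3, and hence tw(G) ≤ 3.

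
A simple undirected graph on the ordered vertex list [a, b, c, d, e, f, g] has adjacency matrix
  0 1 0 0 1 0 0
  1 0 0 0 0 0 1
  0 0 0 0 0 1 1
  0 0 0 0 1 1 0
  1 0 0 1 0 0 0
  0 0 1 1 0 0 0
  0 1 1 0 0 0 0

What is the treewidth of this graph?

2

A width-2 tree decomposition is:
Bags: B1 = {d, e, f}  B2 = {c, e, f}  B3 = {c, e, g}  B4 = {b, e, g}  B5 = {a, b, e}
Tree: B1–B2, B2–B3, B3–B4, B4–B5
The largest bag has 3 vertices, giving width 2; this decomposition certifies tw(G) ≤ 2. The edges e–d–f–c–g–b–a–e form a cycle, so G is not a tree and its treewidth is at least 2. Combining the bounds, tw(G) = 2.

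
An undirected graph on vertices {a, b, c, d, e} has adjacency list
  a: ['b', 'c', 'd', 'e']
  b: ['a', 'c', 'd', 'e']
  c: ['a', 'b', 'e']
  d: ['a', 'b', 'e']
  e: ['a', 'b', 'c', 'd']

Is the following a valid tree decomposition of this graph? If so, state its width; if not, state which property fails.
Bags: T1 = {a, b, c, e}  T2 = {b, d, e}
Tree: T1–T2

No — edge (a,d) lies in no bag.

A tree decomposition must satisfy three properties: every vertex lies in some bag; for every edge, both endpoints lie together in some bag; and for every vertex, the bags containing it form a connected subtree. Here edge (a,d) lies in no bag, so the decomposition is invalid.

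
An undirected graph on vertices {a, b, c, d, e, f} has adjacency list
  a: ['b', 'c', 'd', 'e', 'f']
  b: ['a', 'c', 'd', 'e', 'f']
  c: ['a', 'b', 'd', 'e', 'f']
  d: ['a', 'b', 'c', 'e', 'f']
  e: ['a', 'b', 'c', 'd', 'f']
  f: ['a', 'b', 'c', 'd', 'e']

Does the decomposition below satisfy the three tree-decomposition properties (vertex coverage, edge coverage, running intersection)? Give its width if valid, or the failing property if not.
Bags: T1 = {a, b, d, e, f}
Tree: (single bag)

No — vertex c appears in no bag.

A tree decomposition must satisfy three properties: every vertex lies in some bag; for every edge, both endpoints lie together in some bag; and for every vertex, the bags containing it form a connected subtree. Here vertex c appears in no bag, so the decomposition is invalid.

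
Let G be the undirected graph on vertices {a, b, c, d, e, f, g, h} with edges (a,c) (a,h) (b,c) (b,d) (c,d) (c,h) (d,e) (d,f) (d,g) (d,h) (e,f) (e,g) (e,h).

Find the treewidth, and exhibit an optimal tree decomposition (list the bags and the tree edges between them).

Treewidth 2.
One such decomposition:
Bags: B1 = {c, d, h}  B2 = {d, e, h}  B3 = {d, e, f}  B4 = {d, e, g}  B5 = {a, c, h}  B6 = {b, c, d}
Tree: B1–B2, B2–B3, B3–B4, B1–B5, B1–B6

Each bag holds 3 vertices, so the decomposition has width 2, which upper-bounds the treewidth. Conversely, {d, e, g} is a clique of size 3, and the vertices of any clique must share a bag in every tree decomposition; so some bag has ≥ 3 vertices and tw(G) ≥ 2. Combining the bounds, tw(G) = 2.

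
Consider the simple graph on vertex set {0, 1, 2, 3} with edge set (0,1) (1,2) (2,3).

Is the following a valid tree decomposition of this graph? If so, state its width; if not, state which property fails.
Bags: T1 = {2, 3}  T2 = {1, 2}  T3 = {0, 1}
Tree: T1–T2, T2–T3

Checking the three conditions: (i) the bags cover all of {0, 1, 2, 3}; (ii) for each edge, some bag contains both endpoints; (iii) the bags containing any fixed vertex form a subtree. All hold, so the decomposition is valid with width 2 − 1 = 1.

Yes; width 1.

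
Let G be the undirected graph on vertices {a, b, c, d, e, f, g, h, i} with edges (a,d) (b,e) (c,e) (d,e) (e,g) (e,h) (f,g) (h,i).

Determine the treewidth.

A width-1 tree decomposition is:
Bags: B1 = {b, e}  B2 = {d, e}  B3 = {c, e}  B4 = {e, h}  B5 = {e, g}  B6 = {h, i}  B7 = {a, d}  B8 = {f, g}
Tree: B1–B2, B2–B3, B3–B4, B3–B5, B4–B6, B2–B7, B5–B8
The largest bag has 2 vertices, giving width 1; this decomposition certifies tw(G) ≤ 1. Since G has at least one edge (e.g. e–b), it is not an edgeless graph, so tw(G) ≥ 1. Combining the bounds, tw(G) = 1.

1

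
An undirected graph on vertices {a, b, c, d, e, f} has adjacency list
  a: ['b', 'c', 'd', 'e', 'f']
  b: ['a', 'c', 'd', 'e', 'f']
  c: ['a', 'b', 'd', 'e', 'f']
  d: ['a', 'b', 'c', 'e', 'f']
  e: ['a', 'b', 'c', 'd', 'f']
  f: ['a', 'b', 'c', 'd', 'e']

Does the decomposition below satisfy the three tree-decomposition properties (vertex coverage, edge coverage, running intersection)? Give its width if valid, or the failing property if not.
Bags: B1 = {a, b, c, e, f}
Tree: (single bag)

No — vertex d appears in no bag.

A tree decomposition must satisfy three properties: every vertex lies in some bag; for every edge, both endpoints lie together in some bag; and for every vertex, the bags containing it form a connected subtree. Here vertex d appears in no bag, so the decomposition is invalid.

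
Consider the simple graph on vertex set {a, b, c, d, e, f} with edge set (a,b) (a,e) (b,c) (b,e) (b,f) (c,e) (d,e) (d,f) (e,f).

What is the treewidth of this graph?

2

A width-2 tree decomposition is:
Bags: B1 = {a, b, e}  B2 = {b, c, e}  B3 = {b, e, f}  B4 = {d, e, f}
Tree: B1–B2, B2–B3, B3–B4
Each bag holds 3 vertices, so the decomposition has width 2, which upper-bounds the treewidth. On the other hand G contains the 3-clique {d, e, f}. A clique must lie in a single bag of any decomposition, so no decomposition can have width below 2. Combining the bounds, tw(G) = 2.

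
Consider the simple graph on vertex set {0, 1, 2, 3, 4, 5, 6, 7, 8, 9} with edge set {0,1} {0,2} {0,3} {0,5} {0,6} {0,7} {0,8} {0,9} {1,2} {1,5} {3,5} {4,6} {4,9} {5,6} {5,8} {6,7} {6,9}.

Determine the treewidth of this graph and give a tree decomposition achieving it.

Treewidth 2.
Bags: B1 = {0, 5, 6}  B2 = {0, 1, 5}  B3 = {0, 6, 7}  B4 = {0, 6, 9}  B5 = {0, 3, 5}  B6 = {0, 5, 8}  B7 = {0, 1, 2}  B8 = {4, 6, 9}
Tree: B1–B2, B1–B3, B1–B4, B1–B5, B2–B6, B2–B7, B4–B8

The largest bag has 3 vertices, giving width 2; this decomposition certifies tw(G) ≤ 2. Conversely, {0, 6, 9} is a clique of size 3, and the vertices of any clique must share a bag in every tree decomposition; so some bag has ≥ 3 vertices and tw(G) ≥ 2. Therefore the treewidth is 2.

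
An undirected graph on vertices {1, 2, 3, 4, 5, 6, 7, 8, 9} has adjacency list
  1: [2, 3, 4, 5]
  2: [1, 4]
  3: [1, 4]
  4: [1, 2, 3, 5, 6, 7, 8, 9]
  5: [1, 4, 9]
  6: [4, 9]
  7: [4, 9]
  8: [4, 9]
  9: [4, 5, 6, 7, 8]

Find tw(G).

A width-2 tree decomposition is:
Bags: B1 = {4, 8, 9}  B2 = {4, 7, 9}  B3 = {4, 5, 9}  B4 = {1, 4, 5}  B5 = {4, 6, 9}  B6 = {1, 2, 4}  B7 = {1, 3, 4}
Tree: B1–B2, B1–B3, B3–B4, B1–B5, B4–B6, B6–B7
The largest bag has 3 vertices, giving width 2; this decomposition certifies tw(G) ≤ 2. On the other hand G contains the 3-clique {1, 2, 4}. A clique must lie in a single bag of any decomposition, so no decomposition can have width below 2. Therefore the treewidth is 2.

2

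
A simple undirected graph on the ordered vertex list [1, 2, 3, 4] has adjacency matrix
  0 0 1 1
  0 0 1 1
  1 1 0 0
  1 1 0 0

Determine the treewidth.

A width-2 tree decomposition is:
Bags: B1 = {1, 2, 3}  B2 = {1, 2, 4}
Tree: B1–B2
Every bag has size at most 3, so the width is 3 − 1 = 2 and tw(G) ≤ 2. The edges 1–3–2–4–1 form a cycle, so G is not a tree and its treewidth is at least 2. Combining the bounds, tw(G) = 2.

2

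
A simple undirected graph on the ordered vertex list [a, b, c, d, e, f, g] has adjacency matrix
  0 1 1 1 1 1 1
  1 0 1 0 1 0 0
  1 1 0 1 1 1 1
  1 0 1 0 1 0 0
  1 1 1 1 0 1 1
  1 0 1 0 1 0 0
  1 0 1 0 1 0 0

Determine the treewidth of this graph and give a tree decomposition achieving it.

Treewidth 3.
One optimal decomposition is:
Bags: B1 = {a, c, d, e}  B2 = {a, b, c, e}  B3 = {a, c, e, f}  B4 = {a, c, e, g}
Tree: B1–B2, B1–B3, B1–B4

The largest bag has 4 vertices, giving width 3; this decomposition certifies tw(G) ≤ 3. On the other hand G contains the 4-clique {a, c, d, e}. A clique must lie in a single bag of any decomposition, so no decomposition can have width below 3. Therefore the treewidth is 3.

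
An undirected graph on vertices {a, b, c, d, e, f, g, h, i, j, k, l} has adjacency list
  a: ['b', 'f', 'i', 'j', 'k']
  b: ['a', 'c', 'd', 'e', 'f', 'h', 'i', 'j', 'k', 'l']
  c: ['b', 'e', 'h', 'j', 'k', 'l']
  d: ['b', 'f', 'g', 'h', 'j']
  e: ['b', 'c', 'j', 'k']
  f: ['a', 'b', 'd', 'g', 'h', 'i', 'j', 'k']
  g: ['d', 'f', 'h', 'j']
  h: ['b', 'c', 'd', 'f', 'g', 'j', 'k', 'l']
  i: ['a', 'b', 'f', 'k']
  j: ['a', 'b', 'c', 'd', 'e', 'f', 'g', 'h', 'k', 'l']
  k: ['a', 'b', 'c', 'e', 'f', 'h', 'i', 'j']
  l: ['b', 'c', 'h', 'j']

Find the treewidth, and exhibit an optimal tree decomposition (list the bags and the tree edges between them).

Treewidth 4.
One such decomposition:
Bags: B1 = {b, c, h, j, k}  B2 = {b, c, e, j, k}  B3 = {b, c, h, j, l}  B4 = {b, f, h, j, k}  B5 = {a, b, f, j, k}  B6 = {a, b, f, i, k}  B7 = {b, d, f, h, j}  B8 = {d, f, g, h, j}
Tree: B1–B2, B1–B3, B1–B4, B4–B5, B5–B6, B4–B7, B7–B8

Every bag has size at most 5, so the width is 5 − 1 = 4 and tw(G) ≤ 4. For the lower bound, the 5 vertices {d, f, g, h, j} are pairwise adjacent, and any tree decomposition puts a clique entirely inside one bag — forcing width ≥ 4. Hence tw(G) = 4 exactly.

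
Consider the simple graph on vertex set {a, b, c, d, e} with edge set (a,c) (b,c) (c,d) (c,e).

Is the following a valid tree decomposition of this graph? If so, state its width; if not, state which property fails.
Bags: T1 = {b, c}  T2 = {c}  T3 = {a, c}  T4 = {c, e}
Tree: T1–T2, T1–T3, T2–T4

A tree decomposition must satisfy three properties: every vertex lies in some bag; for every edge, both endpoints lie together in some bag; and for every vertex, the bags containing it form a connected subtree. Here vertex d appears in no bag, so the decomposition is invalid.

No — vertex d appears in no bag.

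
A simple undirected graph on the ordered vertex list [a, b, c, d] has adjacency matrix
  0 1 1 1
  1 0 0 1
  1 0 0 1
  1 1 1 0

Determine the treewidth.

2

A width-2 tree decomposition is:
Bags: B1 = {a, c, d}  B2 = {a, b, d}
Tree: B1–B2
Each bag holds 3 vertices, so the decomposition has width 2, which upper-bounds the treewidth. For the lower bound, the 3 vertices {a, c, d} are pairwise adjacent, and any tree decomposition puts a clique entirely inside one bag — forcing width ≥ 2. Combining the bounds, tw(G) = 2.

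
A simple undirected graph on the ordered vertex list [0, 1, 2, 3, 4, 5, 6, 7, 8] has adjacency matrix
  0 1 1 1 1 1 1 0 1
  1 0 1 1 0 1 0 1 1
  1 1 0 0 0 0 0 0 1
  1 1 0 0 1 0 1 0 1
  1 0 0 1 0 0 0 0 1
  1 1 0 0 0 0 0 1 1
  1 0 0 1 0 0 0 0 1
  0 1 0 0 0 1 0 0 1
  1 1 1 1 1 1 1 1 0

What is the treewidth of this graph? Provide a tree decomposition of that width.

Each bag holds 4 vertices, so the decomposition has width 3, which upper-bounds the treewidth. On the other hand G contains the 4-clique {0, 1, 2, 8}. A clique must lie in a single bag of any decomposition, so no decomposition can have width below 3. The upper and lower bounds meet at 3, so that is the treewidth.

Treewidth 3.
One such decomposition:
Bags: B1 = {0, 1, 5, 8}  B2 = {0, 1, 3, 8}  B3 = {0, 3, 6, 8}  B4 = {0, 3, 4, 8}  B5 = {0, 1, 2, 8}  B6 = {1, 5, 7, 8}
Tree: B1–B2, B2–B3, B3–B4, B2–B5, B1–B6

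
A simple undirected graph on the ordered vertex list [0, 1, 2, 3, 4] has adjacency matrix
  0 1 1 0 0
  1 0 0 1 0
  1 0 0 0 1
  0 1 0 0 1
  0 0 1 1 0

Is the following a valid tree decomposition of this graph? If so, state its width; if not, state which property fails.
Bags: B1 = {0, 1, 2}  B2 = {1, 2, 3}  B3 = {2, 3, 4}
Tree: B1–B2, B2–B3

Yes; width 2.

Every vertex of G appears in some bag (union = {0, 1, 2, 3, 4}); every edge is covered by a bag; and for each vertex v the set of bags containing v is connected in the bag tree. The decomposition is therefore valid. The largest bag has 3 vertices, so the width is 2.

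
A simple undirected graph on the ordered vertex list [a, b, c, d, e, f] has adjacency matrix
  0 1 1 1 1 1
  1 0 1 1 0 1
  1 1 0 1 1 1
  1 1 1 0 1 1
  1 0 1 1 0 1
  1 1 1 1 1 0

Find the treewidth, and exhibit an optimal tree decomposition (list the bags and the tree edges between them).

Treewidth 4.
One optimal decomposition is:
Bags: B1 = {a, b, c, d, f}  B2 = {a, c, d, e, f}
Tree: B1–B2

Each bag holds 5 vertices, so the decomposition has width 4, which upper-bounds the treewidth. For the lower bound, the 5 vertices {a, c, d, e, f} are pairwise adjacent, and any tree decomposition puts a clique entirely inside one bag — forcing width ≥ 4. The upper and lower bounds meet at 4, so that is the treewidth.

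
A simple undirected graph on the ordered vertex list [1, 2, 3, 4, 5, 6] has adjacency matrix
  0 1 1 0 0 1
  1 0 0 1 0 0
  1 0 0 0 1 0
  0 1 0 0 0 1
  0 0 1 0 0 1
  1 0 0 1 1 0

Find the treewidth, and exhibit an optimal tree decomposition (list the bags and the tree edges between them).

Treewidth 2.
Bags: B1 = {1, 2, 4}  B2 = {1, 4, 6}  B3 = {1, 3, 6}  B4 = {3, 5, 6}
Tree: B1–B2, B2–B3, B3–B4

The largest bag has 3 vertices, giving width 2; this decomposition certifies tw(G) ≤ 2. The edges 2–4–6–1–2 form a cycle, so G is not a tree and its treewidth is at least 2. The upper and lower bounds meet at 2, so that is the treewidth.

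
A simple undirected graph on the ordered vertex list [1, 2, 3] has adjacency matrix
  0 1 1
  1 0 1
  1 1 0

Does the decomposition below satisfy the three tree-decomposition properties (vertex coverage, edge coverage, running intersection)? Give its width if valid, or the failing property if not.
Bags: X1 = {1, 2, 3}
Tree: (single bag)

Vertex coverage: the bags together contain {1, 2, 3}, the full vertex set. Edge coverage: each edge of G has both endpoints in at least one bag. Running intersection: for every vertex, the bags containing it form a connected subtree. All three properties hold, so this is a valid tree decomposition of width max|bag| − 1 = 2, and hence tw(G) ≤ 2.

Yes; width 2.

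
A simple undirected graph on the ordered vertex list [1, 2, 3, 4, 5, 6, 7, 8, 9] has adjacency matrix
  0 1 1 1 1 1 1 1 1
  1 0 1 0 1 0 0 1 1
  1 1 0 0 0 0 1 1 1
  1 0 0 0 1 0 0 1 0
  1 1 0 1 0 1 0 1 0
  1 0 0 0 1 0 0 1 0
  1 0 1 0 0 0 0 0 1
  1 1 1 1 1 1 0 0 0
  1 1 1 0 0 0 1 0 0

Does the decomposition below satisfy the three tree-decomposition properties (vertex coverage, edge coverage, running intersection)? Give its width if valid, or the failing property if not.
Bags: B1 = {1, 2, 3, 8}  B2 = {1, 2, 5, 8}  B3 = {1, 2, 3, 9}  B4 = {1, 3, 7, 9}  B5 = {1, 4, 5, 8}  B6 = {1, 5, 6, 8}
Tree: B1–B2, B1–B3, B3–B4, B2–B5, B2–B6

Every vertex of G appears in some bag (union = {1, 2, 3, 4, 5, 6, 7, 8, 9}); every edge is covered by a bag; and for each vertex v the set of bags containing v is connected in the bag tree. The decomposition is therefore valid. The largest bag has 4 vertices, so the width is 3.

Yes; width 3.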